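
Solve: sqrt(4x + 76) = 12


Square both sides: 4x + 76 = 12^2 = 144
4x = 144 - 76 = 68
x = 17
Check: sqrt(4*17 + 76) = sqrt(144) = 12 ✓

x = 17


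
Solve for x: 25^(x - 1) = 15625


Express both sides with the same base.
15625 = 25^3
Since the bases match, equate exponents: x - 1 = 3
So x = 3 - (-1) = 4

x = 4


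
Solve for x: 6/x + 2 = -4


Subtract 2 from both sides: 6/x = -6
Multiply both sides by x: 6 = -6 * x
Divide by -6: x = -1

x = -1


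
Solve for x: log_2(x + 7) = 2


Convert to exponential form: x + 7 = 2^2 = 4
x = 4 - 7 = -3
Check: log_2(-3 + 7) = log_2(4) = log_2(4) = 2 ✓

x = -3


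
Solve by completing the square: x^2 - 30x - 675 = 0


Start: x^2 - 30x - 675 = 0
Move constant: x^2 - 30x = 675
Half of -30 is -15, squared is 225
Add 225 to both sides: x^2 - 30x + 225 = 900
(x - 15)^2 = 900
x - 15 = ±30
x = 15 + 30 = 45 or x = 15 - 30 = -15

x = -15, x = 45


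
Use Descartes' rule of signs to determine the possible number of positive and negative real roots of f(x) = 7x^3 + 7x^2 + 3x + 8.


Descartes' rule of signs:

For positive roots, count sign changes in f(x) = 7x^3 + 7x^2 + 3x + 8:
Signs of coefficients: +, +, +, +
Number of sign changes: 0
Possible positive real roots: 0

For negative roots, examine f(-x) = -7x^3 + 7x^2 - 3x + 8:
Signs of coefficients: -, +, -, +
Number of sign changes: 3
Possible negative real roots: 3, 1

Positive roots: 0; Negative roots: 3 or 1


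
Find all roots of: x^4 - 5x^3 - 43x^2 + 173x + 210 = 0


Let p(x) = x^4 - 5x^3 - 43x^2 + 173x + 210. By the rational root theorem (leading coefficient 1), any rational root is an integer divisor of 210: try ±1, ±2, ... in turn.
Test x = 1: value = 336 ≠ 0.
Test x = -1: value = 0 ✓, so (x + 1) is a factor.
Synthetic division by (x + 1): bring down 1; 1(-1) - 5 = -6; (-6)(-1) - 43 = -37; (-37)(-1) + 173 = 210; 210(-1) + 210 = 0 → quotient x^3 - 6x^2 - 37x + 210, remainder 0.
Continue with the quotient x^3 - 6x^2 - 37x + 210 (candidates must divide 210; re-test x = -1 first in case it repeats).
Test x = -1: value = 240 ≠ 0.
Test x = 2: value = 120 ≠ 0.
Test x = -2: value = 252 ≠ 0.
Test x = 3: value = 72 ≠ 0.
Test x = -3: value = 240 ≠ 0.
Test x = 5: value = 0 ✓, so (x - 5) is a factor.
Synthetic division by (x - 5): bring down 1; 1(5) - 6 = -1; (-1)(5) - 37 = -42; (-42)(5) + 210 = 0 → quotient x^2 - x - 42, remainder 0.
Solve the quadratic x^2 - x - 42 = 0: discriminant = (-1)^2 - 4(1)(-42) = 1 + 168 = 169.
sqrt(169) = 13, so x = (1 ± 13)/2: x = 7 or x = -6.
Collecting all roots found:

x = -6, x = -1, x = 5, x = 7


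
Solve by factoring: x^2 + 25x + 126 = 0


We need two numbers that multiply to 126 and add to 25.
Those numbers are 7 and 18 (since 7 * 18 = 126 and 7 + 18 = 25).
So x^2 + 25x + 126 = (x + 7)(x + 18) = 0
Setting each factor to zero: x = -7 or x = -18

x = -18, x = -7


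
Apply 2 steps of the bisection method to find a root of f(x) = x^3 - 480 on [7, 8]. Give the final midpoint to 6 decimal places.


f(x) = x^3 - 480
f(7) = -137 < 0
f(8) = 32 > 0

Step 1: midpoint = (7.000000 + 8.000000)/2 = 7.500000
  f(7.500000) = -58.125000
  f(mid) < 0, so root is in [7.500000, 8.000000]

Step 2: midpoint = (7.500000 + 8.000000)/2 = 7.750000
  f(7.750000) = -14.515625
  f(mid) < 0, so root is in [7.750000, 8.000000]

midpoint = 7.750000


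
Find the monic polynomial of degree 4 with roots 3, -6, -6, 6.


A monic polynomial with roots 3, -6, -6, 6 is:
p(x) = (x - 3)(x + 6)(x + 6)(x - 6)
After multiplying by (x - 3): x - 3
After multiplying by (x + 6): x^2 + 3x - 18
After multiplying by (x + 6): x^3 + 9x^2 - 108
After multiplying by (x - 6): x^4 + 3x^3 - 54x^2 - 108x + 648

x^4 + 3x^3 - 54x^2 - 108x + 648


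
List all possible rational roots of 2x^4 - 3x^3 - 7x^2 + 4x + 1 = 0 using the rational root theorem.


Rational root theorem: possible roots are ±p/q where:
  p divides the constant term (1): p ∈ {1}
  q divides the leading coefficient (2): q ∈ {1, 2}

All possible rational roots: -1, -1/2, 1/2, 1

-1, -1/2, 1/2, 1


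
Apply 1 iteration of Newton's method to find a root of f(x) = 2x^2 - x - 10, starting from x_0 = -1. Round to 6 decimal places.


Newton's method: x_(n+1) = x_n - f(x_n)/f'(x_n)
f(x) = 2x^2 - x - 10
f'(x) = 4x - 1

Iteration 1:
  f(-1.000000) = -7.000000
  f'(-1.000000) = -5.000000
  x_1 = -1.000000 - (-7.000000)/(-5.000000) = -2.400000

x_1 = -2.400000


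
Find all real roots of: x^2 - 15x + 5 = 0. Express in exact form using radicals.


Using the quadratic formula: x = (-b ± sqrt(b^2 - 4ac)) / (2a)
Here a = 1, b = -15, c = 5
Discriminant = b^2 - 4ac = (-15)^2 - 4(1)(5) = 225 - 20 = 205
Since discriminant = 205 > 0, there are two real roots.
x = (15 ± sqrt(205)) / 2
Numerically: x ≈ 14.6589 or x ≈ 0.3411

x = (15 + sqrt(205)) / 2 or x = (15 - sqrt(205)) / 2


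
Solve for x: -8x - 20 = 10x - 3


Starting with: -8x - 20 = 10x - 3
Move all x terms to left: (-8 - 10)x = -3 + 20
Simplify: -18x = 17
Divide both sides by -18: x = -17/18

x = -17/18


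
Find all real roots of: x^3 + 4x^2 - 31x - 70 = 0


Let p(x) = x^3 + 4x^2 - 31x - 70. By the rational root theorem (leading coefficient 1), any rational root is an integer divisor of 70: try ±1, ±2, ... in turn.
Test x = 1: value = -96 ≠ 0.
Test x = -1: value = -36 ≠ 0.
Test x = 2: value = -108 ≠ 0.
Test x = -2: value = 0 ✓, so (x + 2) is a factor.
Synthetic division by (x + 2): bring down 1; 1(-2) + 4 = 2; 2(-2) - 31 = -35; (-35)(-2) - 70 = 0 → quotient x^2 + 2x - 35, remainder 0.
Solve the quadratic x^2 + 2x - 35 = 0: discriminant = 2^2 - 4(1)(-35) = 4 + 140 = 144.
sqrt(144) = 12, so x = (-2 ± 12)/2: x = 5 or x = -7.

x = -7, x = -2, x = 5


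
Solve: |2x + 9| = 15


An absolute value equation |expr| = 15 gives two cases:
Case 1: 2x + 9 = 15
  2x = 6, so x = 3
Case 2: 2x + 9 = -15
  2x = -24, so x = -12

x = -12, x = 3


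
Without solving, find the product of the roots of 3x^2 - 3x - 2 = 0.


By Vieta's formulas for ax^2 + bx + c = 0:
  Sum of roots = -b/a
  Product of roots = c/a

Here a = 3, b = -3, c = -2
Sum = -(-3)/3 = 1
Product = -2/3 = -2/3

Product = -2/3


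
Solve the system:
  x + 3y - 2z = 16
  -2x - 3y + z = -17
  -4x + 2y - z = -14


Using Cramer's rule. Expand each determinant along the first row.
D  = 1*[(-3)*(-1) - 1*2] - 3*[(-2)*(-1) - 1*(-4)] + (-2)*[(-2)*2 - (-3)*(-4)]
  = 1*(1) - 3*(6) + (-2)*(-16) = 15
Dx = 16*[(-3)*(-1) - 1*2] - 3*[(-17)*(-1) - 1*(-14)] + (-2)*[(-17)*2 - (-3)*(-14)]
  = 16*(1) - 3*(31) + (-2)*(-76) = 75
Dy = 1*[(-17)*(-1) - 1*(-14)] - 16*[(-2)*(-1) - 1*(-4)] + (-2)*[(-2)*(-14) - (-17)*(-4)]
  = 1*(31) - 16*(6) + (-2)*(-40) = 15
Dz = 1*[(-3)*(-14) - (-17)*2] - 3*[(-2)*(-14) - (-17)*(-4)] + 16*[(-2)*2 - (-3)*(-4)]
  = 1*(76) - 3*(-40) + 16*(-16) = -60
x = Dx/D = 75/15 = 5, y = Dy/D = 15/15 = 1, z = Dz/D = -60/15 = -4
Check eq1: (1)(5) + (3)(1) + (-2)(-4) = 16 = 16 ✓
Check eq2: (-2)(5) + (-3)(1) + (1)(-4) = -17 = -17 ✓
Check eq3: (-4)(5) + (2)(1) + (-1)(-4) = -14 = -14 ✓

x = 5, y = 1, z = -4


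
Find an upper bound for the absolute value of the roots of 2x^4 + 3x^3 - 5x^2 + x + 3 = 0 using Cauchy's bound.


Cauchy's bound: all roots r satisfy |r| <= 1 + max(|a_i/a_n|) for i = 0,...,n-1
where a_n is the leading coefficient.

Coefficients: [2, 3, -5, 1, 3]
Leading coefficient a_n = 2
Ratios |a_i/a_n|: 3/2, 5/2, 1/2, 3/2
Maximum ratio: 5/2
Cauchy's bound: |r| <= 1 + 5/2 = 7/2

Upper bound = 7/2


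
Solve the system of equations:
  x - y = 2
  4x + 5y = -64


Using Cramer's rule:
Determinant D = (1)(5) - (4)(-1) = 5 + 4 = 9
Dx = (2)(5) - (-64)(-1) = 10 - 64 = -54
Dy = (1)(-64) - (4)(2) = -64 - 8 = -72
x = Dx/D = -54/9 = -6
y = Dy/D = -72/9 = -8

x = -6, y = -8


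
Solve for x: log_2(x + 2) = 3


Convert to exponential form: x + 2 = 2^3 = 8
x = 8 - 2 = 6
Check: log_2(6 + 2) = log_2(8) = log_2(8) = 3 ✓

x = 6


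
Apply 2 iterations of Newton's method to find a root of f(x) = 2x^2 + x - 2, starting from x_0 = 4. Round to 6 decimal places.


Newton's method: x_(n+1) = x_n - f(x_n)/f'(x_n)
f(x) = 2x^2 + x - 2
f'(x) = 4x + 1

Iteration 1:
  f(4.000000) = 34.000000
  f'(4.000000) = 17.000000
  x_1 = 4.000000 - (34.000000)/(17.000000) = 2.000000

Iteration 2:
  f(2.000000) = 8.000000
  f'(2.000000) = 9.000000
  x_2 = 2.000000 - (8.000000)/(9.000000) = 1.111111

x_2 = 1.111111


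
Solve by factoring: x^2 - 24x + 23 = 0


We need two numbers that multiply to 23 and add to -24.
Those numbers are -1 and -23 (since (-1) * (-23) = 23 and (-1) + (-23) = -24).
So x^2 - 24x + 23 = (x - 1)(x - 23) = 0
Setting each factor to zero: x = 1 or x = 23

x = 1, x = 23


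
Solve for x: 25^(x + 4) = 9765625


Express both sides with the same base.
9765625 = 25^5
Since the bases match, equate exponents: x + 4 = 5
So x = 5 - (4) = 1

x = 1


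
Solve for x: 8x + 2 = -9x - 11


Starting with: 8x + 2 = -9x - 11
Move all x terms to left: (8 + 9)x = -11 - 2
Simplify: 17x = -13
Divide both sides by 17: x = -13/17

x = -13/17


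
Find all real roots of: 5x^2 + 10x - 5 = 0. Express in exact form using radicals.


Using the quadratic formula: x = (-b ± sqrt(b^2 - 4ac)) / (2a)
Here a = 5, b = 10, c = -5
Discriminant = b^2 - 4ac = 10^2 - 4(5)(-5) = 100 + 100 = 200
Since discriminant = 200 > 0, there are two real roots.
x = (-10 ± 10*sqrt(2)) / 10
Simplifying: x = -1 ± sqrt(2)
Numerically: x ≈ 0.4142 or x ≈ -2.4142

x = -1 + sqrt(2) or x = -1 - sqrt(2)


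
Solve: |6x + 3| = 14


An absolute value equation |expr| = 14 gives two cases:
Case 1: 6x + 3 = 14
  6x = 11, so x = 11/6
Case 2: 6x + 3 = -14
  6x = -17, so x = -17/6

x = -17/6, x = 11/6


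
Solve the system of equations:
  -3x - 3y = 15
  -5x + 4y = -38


Using Cramer's rule:
Determinant D = (-3)(4) - (-5)(-3) = -12 - 15 = -27
Dx = (15)(4) - (-38)(-3) = 60 - 114 = -54
Dy = (-3)(-38) - (-5)(15) = 114 + 75 = 189
x = Dx/D = -54/-27 = 2
y = Dy/D = 189/-27 = -7

x = 2, y = -7


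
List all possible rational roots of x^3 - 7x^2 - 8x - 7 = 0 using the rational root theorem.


Rational root theorem: possible roots are ±p/q where:
  p divides the constant term (-7): p ∈ {1, 7}
  q divides the leading coefficient (1): q ∈ {1}

All possible rational roots: -7, -1, 1, 7

-7, -1, 1, 7


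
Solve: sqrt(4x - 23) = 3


Square both sides: 4x - 23 = 3^2 = 9
4x = 9 + 23 = 32
x = 8
Check: sqrt(4*8 - 23) = sqrt(9) = 3 ✓

x = 8


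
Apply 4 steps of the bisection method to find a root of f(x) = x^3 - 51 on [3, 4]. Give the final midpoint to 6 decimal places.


f(x) = x^3 - 51
f(3) = -24 < 0
f(4) = 13 > 0

Step 1: midpoint = (3.000000 + 4.000000)/2 = 3.500000
  f(3.500000) = -8.125000
  f(mid) < 0, so root is in [3.500000, 4.000000]

Step 2: midpoint = (3.500000 + 4.000000)/2 = 3.750000
  f(3.750000) = 1.734375
  f(mid) > 0, so root is in [3.500000, 3.750000]

Step 3: midpoint = (3.500000 + 3.750000)/2 = 3.625000
  f(3.625000) = -3.365234
  f(mid) < 0, so root is in [3.625000, 3.750000]

Step 4: midpoint = (3.625000 + 3.750000)/2 = 3.687500
  f(3.687500) = -0.858643
  f(mid) < 0, so root is in [3.687500, 3.750000]

midpoint = 3.687500


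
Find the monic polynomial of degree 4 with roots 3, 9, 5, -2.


A monic polynomial with roots 3, 9, 5, -2 is:
p(x) = (x - 3)(x - 9)(x - 5)(x + 2)
After multiplying by (x - 3): x - 3
After multiplying by (x - 9): x^2 - 12x + 27
After multiplying by (x - 5): x^3 - 17x^2 + 87x - 135
After multiplying by (x + 2): x^4 - 15x^3 + 53x^2 + 39x - 270

x^4 - 15x^3 + 53x^2 + 39x - 270


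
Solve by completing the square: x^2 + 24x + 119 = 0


Start: x^2 + 24x + 119 = 0
Move constant: x^2 + 24x = -119
Half of 24 is 12, squared is 144
Add 144 to both sides: x^2 + 24x + 144 = 25
(x + 12)^2 = 25
x + 12 = ±5
x = -12 + 5 = -7 or x = -12 - 5 = -17

x = -17, x = -7


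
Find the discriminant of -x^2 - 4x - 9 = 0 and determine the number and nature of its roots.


For ax^2 + bx + c = 0, discriminant D = b^2 - 4ac
Here a = -1, b = -4, c = -9
D = (-4)^2 - 4(-1)(-9) = 16 - 36 = -20

D = -20 < 0
The equation has no real roots (2 complex conjugate roots).

Discriminant = -20, no real roots (2 complex conjugate roots)


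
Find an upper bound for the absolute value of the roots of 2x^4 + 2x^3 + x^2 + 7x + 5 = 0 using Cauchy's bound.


Cauchy's bound: all roots r satisfy |r| <= 1 + max(|a_i/a_n|) for i = 0,...,n-1
where a_n is the leading coefficient.

Coefficients: [2, 2, 1, 7, 5]
Leading coefficient a_n = 2
Ratios |a_i/a_n|: 1, 1/2, 7/2, 5/2
Maximum ratio: 7/2
Cauchy's bound: |r| <= 1 + 7/2 = 9/2

Upper bound = 9/2


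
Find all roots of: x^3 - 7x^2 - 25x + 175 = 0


Let p(x) = x^3 - 7x^2 - 25x + 175. By the rational root theorem (leading coefficient 1), any rational root is an integer divisor of 175: try ±1, ±2, ... in turn.
Test x = 1: value = 144 ≠ 0.
Test x = -1: value = 192 ≠ 0.
Test x = 5: value = 0 ✓, so (x - 5) is a factor.
Synthetic division by (x - 5): bring down 1; 1(5) - 7 = -2; (-2)(5) - 25 = -35; (-35)(5) + 175 = 0 → quotient x^2 - 2x - 35, remainder 0.
Solve the quadratic x^2 - 2x - 35 = 0: discriminant = (-2)^2 - 4(1)(-35) = 4 + 140 = 144.
sqrt(144) = 12, so x = (2 ± 12)/2: x = 7 or x = -5.
Collecting all roots found:

x = -5, x = 5, x = 7


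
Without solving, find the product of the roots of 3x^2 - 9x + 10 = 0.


By Vieta's formulas for ax^2 + bx + c = 0:
  Sum of roots = -b/a
  Product of roots = c/a

Here a = 3, b = -9, c = 10
Sum = -(-9)/3 = 3
Product = 10/3 = 10/3

Product = 10/3


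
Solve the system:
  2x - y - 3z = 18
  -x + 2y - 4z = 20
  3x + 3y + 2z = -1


Using Cramer's rule. Expand each determinant along the first row.
D  = 2*[2*2 - (-4)*3] - (-1)*[(-1)*2 - (-4)*3] + (-3)*[(-1)*3 - 2*3]
  = 2*(16) - (-1)*(10) + (-3)*(-9) = 69
Dx = 18*[2*2 - (-4)*3] - (-1)*[20*2 - (-4)*(-1)] + (-3)*[20*3 - 2*(-1)]
  = 18*(16) - (-1)*(36) + (-3)*(62) = 138
Dy = 2*[20*2 - (-4)*(-1)] - 18*[(-1)*2 - (-4)*3] + (-3)*[(-1)*(-1) - 20*3]
  = 2*(36) - 18*(10) + (-3)*(-59) = 69
Dz = 2*[2*(-1) - 20*3] - (-1)*[(-1)*(-1) - 20*3] + 18*[(-1)*3 - 2*3]
  = 2*(-62) - (-1)*(-59) + 18*(-9) = -345
x = Dx/D = 138/69 = 2, y = Dy/D = 69/69 = 1, z = Dz/D = -345/69 = -5
Check eq1: (2)(2) + (-1)(1) + (-3)(-5) = 18 = 18 ✓
Check eq2: (-1)(2) + (2)(1) + (-4)(-5) = 20 = 20 ✓
Check eq3: (3)(2) + (3)(1) + (2)(-5) = -1 = -1 ✓

x = 2, y = 1, z = -5


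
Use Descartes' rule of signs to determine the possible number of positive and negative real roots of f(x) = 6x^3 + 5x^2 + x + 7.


Descartes' rule of signs:

For positive roots, count sign changes in f(x) = 6x^3 + 5x^2 + x + 7:
Signs of coefficients: +, +, +, +
Number of sign changes: 0
Possible positive real roots: 0

For negative roots, examine f(-x) = -6x^3 + 5x^2 - x + 7:
Signs of coefficients: -, +, -, +
Number of sign changes: 3
Possible negative real roots: 3, 1

Positive roots: 0; Negative roots: 3 or 1


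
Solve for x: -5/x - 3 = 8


Subtract -3 from both sides: -5/x = 11
Multiply both sides by x: -5 = 11 * x
Divide by 11: x = -5/11

x = -5/11


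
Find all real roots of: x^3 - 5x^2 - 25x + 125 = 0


Let p(x) = x^3 - 5x^2 - 25x + 125. By the rational root theorem (leading coefficient 1), any rational root is an integer divisor of 125: try ±1, ±2, ... in turn.
Test x = 1: value = 96 ≠ 0.
Test x = -1: value = 144 ≠ 0.
Test x = 5: value = 0 ✓, so (x - 5) is a factor.
Synthetic division by (x - 5): bring down 1; 1(5) - 5 = 0; 0(5) - 25 = -25; (-25)(5) + 125 = 0 → quotient x^2 - 25, remainder 0.
Solve the quadratic x^2 - 25 = 0: discriminant = 0^2 - 4(1)(-25) = 0 + 100 = 100.
sqrt(100) = 10, so x = (0 ± 10)/2: x = 5 or x = -5.

x = -5, x = 5 (multiplicity 2)


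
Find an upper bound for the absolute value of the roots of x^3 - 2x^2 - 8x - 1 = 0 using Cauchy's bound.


Cauchy's bound: all roots r satisfy |r| <= 1 + max(|a_i/a_n|) for i = 0,...,n-1
where a_n is the leading coefficient.

Coefficients: [1, -2, -8, -1]
Leading coefficient a_n = 1
Ratios |a_i/a_n|: 2, 8, 1
Maximum ratio: 8
Cauchy's bound: |r| <= 1 + 8 = 9

Upper bound = 9


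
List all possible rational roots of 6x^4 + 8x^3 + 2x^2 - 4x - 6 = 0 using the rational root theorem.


Rational root theorem: possible roots are ±p/q where:
  p divides the constant term (-6): p ∈ {1, 2, 3, 6}
  q divides the leading coefficient (6): q ∈ {1, 2, 3, 6}

All possible rational roots: -6, -3, -2, -3/2, -1, -2/3, -1/2, -1/3, -1/6, 1/6, 1/3, 1/2, 2/3, 1, 3/2, 2, 3, 6

-6, -3, -2, -3/2, -1, -2/3, -1/2, -1/3, -1/6, 1/6, 1/3, 1/2, 2/3, 1, 3/2, 2, 3, 6


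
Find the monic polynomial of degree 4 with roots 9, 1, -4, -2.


A monic polynomial with roots 9, 1, -4, -2 is:
p(x) = (x - 9)(x - 1)(x + 4)(x + 2)
After multiplying by (x - 9): x - 9
After multiplying by (x - 1): x^2 - 10x + 9
After multiplying by (x + 4): x^3 - 6x^2 - 31x + 36
After multiplying by (x + 2): x^4 - 4x^3 - 43x^2 - 26x + 72

x^4 - 4x^3 - 43x^2 - 26x + 72


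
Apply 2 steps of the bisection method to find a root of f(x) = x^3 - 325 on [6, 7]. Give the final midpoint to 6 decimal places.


f(x) = x^3 - 325
f(6) = -109 < 0
f(7) = 18 > 0

Step 1: midpoint = (6.000000 + 7.000000)/2 = 6.500000
  f(6.500000) = -50.375000
  f(mid) < 0, so root is in [6.500000, 7.000000]

Step 2: midpoint = (6.500000 + 7.000000)/2 = 6.750000
  f(6.750000) = -17.453125
  f(mid) < 0, so root is in [6.750000, 7.000000]

midpoint = 6.750000


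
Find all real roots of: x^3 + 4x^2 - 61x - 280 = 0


Let p(x) = x^3 + 4x^2 - 61x - 280. By the rational root theorem (leading coefficient 1), any rational root is an integer divisor of 280: try ±1, ±2, ... in turn.
Test x = 1: value = -336 ≠ 0.
Test x = -1: value = -216 ≠ 0.
Test x = 2: value = -378 ≠ 0.
Test x = -2: value = -150 ≠ 0.
Test x = 4: value = -396 ≠ 0.
Test x = -4: value = -36 ≠ 0.
Test x = 5: value = -360 ≠ 0.
Test x = -5: value = 0 ✓, so (x + 5) is a factor.
Synthetic division by (x + 5): bring down 1; 1(-5) + 4 = -1; (-1)(-5) - 61 = -56; (-56)(-5) - 280 = 0 → quotient x^2 - x - 56, remainder 0.
Solve the quadratic x^2 - x - 56 = 0: discriminant = (-1)^2 - 4(1)(-56) = 1 + 224 = 225.
sqrt(225) = 15, so x = (1 ± 15)/2: x = 8 or x = -7.

x = -7, x = -5, x = 8


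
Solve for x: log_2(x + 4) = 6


Convert to exponential form: x + 4 = 2^6 = 64
x = 64 - 4 = 60
Check: log_2(60 + 4) = log_2(64) = log_2(64) = 6 ✓

x = 60


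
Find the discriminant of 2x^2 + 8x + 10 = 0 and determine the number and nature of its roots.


For ax^2 + bx + c = 0, discriminant D = b^2 - 4ac
Here a = 2, b = 8, c = 10
D = (8)^2 - 4(2)(10) = 64 - 80 = -16

D = -16 < 0
The equation has no real roots (2 complex conjugate roots).

Discriminant = -16, no real roots (2 complex conjugate roots)


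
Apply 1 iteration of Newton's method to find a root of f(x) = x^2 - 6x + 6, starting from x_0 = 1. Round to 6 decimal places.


Newton's method: x_(n+1) = x_n - f(x_n)/f'(x_n)
f(x) = x^2 - 6x + 6
f'(x) = 2x - 6

Iteration 1:
  f(1.000000) = 1.000000
  f'(1.000000) = -4.000000
  x_1 = 1.000000 - (1.000000)/(-4.000000) = 1.250000

x_1 = 1.250000


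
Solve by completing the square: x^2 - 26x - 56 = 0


Start: x^2 - 26x - 56 = 0
Move constant: x^2 - 26x = 56
Half of -26 is -13, squared is 169
Add 169 to both sides: x^2 - 26x + 169 = 225
(x - 13)^2 = 225
x - 13 = ±15
x = 13 + 15 = 28 or x = 13 - 15 = -2

x = -2, x = 28


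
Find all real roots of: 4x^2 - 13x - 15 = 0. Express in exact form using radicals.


Using the quadratic formula: x = (-b ± sqrt(b^2 - 4ac)) / (2a)
Here a = 4, b = -13, c = -15
Discriminant = b^2 - 4ac = (-13)^2 - 4(4)(-15) = 169 + 240 = 409
Since discriminant = 409 > 0, there are two real roots.
x = (13 ± sqrt(409)) / 8
Numerically: x ≈ 4.1530 or x ≈ -0.9030

x = (13 + sqrt(409)) / 8 or x = (13 - sqrt(409)) / 8


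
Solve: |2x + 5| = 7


An absolute value equation |expr| = 7 gives two cases:
Case 1: 2x + 5 = 7
  2x = 2, so x = 1
Case 2: 2x + 5 = -7
  2x = -12, so x = -6

x = -6, x = 1


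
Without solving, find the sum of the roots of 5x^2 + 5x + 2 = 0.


By Vieta's formulas for ax^2 + bx + c = 0:
  Sum of roots = -b/a
  Product of roots = c/a

Here a = 5, b = 5, c = 2
Sum = -(5)/5 = -1
Product = 2/5 = 2/5

Sum = -1


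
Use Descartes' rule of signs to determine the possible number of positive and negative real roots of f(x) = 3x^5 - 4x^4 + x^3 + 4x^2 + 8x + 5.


Descartes' rule of signs:

For positive roots, count sign changes in f(x) = 3x^5 - 4x^4 + x^3 + 4x^2 + 8x + 5:
Signs of coefficients: +, -, +, +, +, +
Number of sign changes: 2
Possible positive real roots: 2, 0

For negative roots, examine f(-x) = -3x^5 - 4x^4 - x^3 + 4x^2 - 8x + 5:
Signs of coefficients: -, -, -, +, -, +
Number of sign changes: 3
Possible negative real roots: 3, 1

Positive roots: 2 or 0; Negative roots: 3 or 1


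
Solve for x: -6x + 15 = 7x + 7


Starting with: -6x + 15 = 7x + 7
Move all x terms to left: (-6 - 7)x = 7 - 15
Simplify: -13x = -8
Divide both sides by -13: x = 8/13

x = 8/13


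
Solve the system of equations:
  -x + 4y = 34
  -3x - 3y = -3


Using Cramer's rule:
Determinant D = (-1)(-3) - (-3)(4) = 3 + 12 = 15
Dx = (34)(-3) - (-3)(4) = -102 + 12 = -90
Dy = (-1)(-3) - (-3)(34) = 3 + 102 = 105
x = Dx/D = -90/15 = -6
y = Dy/D = 105/15 = 7

x = -6, y = 7


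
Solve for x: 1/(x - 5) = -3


Multiply both sides by (x - 5): 1 = -3(x - 5)
Distribute: 1 = -3x + 15
-3x = 1 - 15 = -14
x = 14/3

x = 14/3


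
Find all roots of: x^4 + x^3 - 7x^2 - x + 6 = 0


Let p(x) = x^4 + x^3 - 7x^2 - x + 6. By the rational root theorem (leading coefficient 1), any rational root is an integer divisor of 6: try ±1, ±2, ... in turn.
Test x = 1: value = 0 ✓, so (x - 1) is a factor.
Synthetic division by (x - 1): bring down 1; 1(1) + 1 = 2; 2(1) - 7 = -5; (-5)(1) - 1 = -6; (-6)(1) + 6 = 0 → quotient x^3 + 2x^2 - 5x - 6, remainder 0.
Continue with the quotient x^3 + 2x^2 - 5x - 6 (candidates must divide 6; re-test x = 1 first in case it repeats).
Test x = 1: value = -8 ≠ 0.
Test x = -1: value = 0 ✓, so (x + 1) is a factor.
Synthetic division by (x + 1): bring down 1; 1(-1) + 2 = 1; 1(-1) - 5 = -6; (-6)(-1) - 6 = 0 → quotient x^2 + x - 6, remainder 0.
Solve the quadratic x^2 + x - 6 = 0: discriminant = 1^2 - 4(1)(-6) = 1 + 24 = 25.
sqrt(25) = 5, so x = (-1 ± 5)/2: x = 2 or x = -3.
Collecting all roots found:

x = -3, x = -1, x = 1, x = 2


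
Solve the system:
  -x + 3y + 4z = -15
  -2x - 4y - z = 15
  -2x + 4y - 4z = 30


Using Cramer's rule. Expand each determinant along the first row.
D  = (-1)*[(-4)*(-4) - (-1)*4] - 3*[(-2)*(-4) - (-1)*(-2)] + 4*[(-2)*4 - (-4)*(-2)]
  = (-1)*(20) - 3*(6) + 4*(-16) = -102
Dx = (-15)*[(-4)*(-4) - (-1)*4] - 3*[15*(-4) - (-1)*30] + 4*[15*4 - (-4)*30]
  = (-15)*(20) - 3*(-30) + 4*(180) = 510
Dy = (-1)*[15*(-4) - (-1)*30] - (-15)*[(-2)*(-4) - (-1)*(-2)] + 4*[(-2)*30 - 15*(-2)]
  = (-1)*(-30) - (-15)*(6) + 4*(-30) = 0
Dz = (-1)*[(-4)*30 - 15*4] - 3*[(-2)*30 - 15*(-2)] + (-15)*[(-2)*4 - (-4)*(-2)]
  = (-1)*(-180) - 3*(-30) + (-15)*(-16) = 510
x = Dx/D = 510/-102 = -5, y = Dy/D = 0/-102 = 0, z = Dz/D = 510/-102 = -5
Check eq1: (-1)(-5) + (3)(0) + (4)(-5) = -15 = -15 ✓
Check eq2: (-2)(-5) + (-4)(0) + (-1)(-5) = 15 = 15 ✓
Check eq3: (-2)(-5) + (4)(0) + (-4)(-5) = 30 = 30 ✓

x = -5, y = 0, z = -5


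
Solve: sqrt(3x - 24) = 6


Square both sides: 3x - 24 = 6^2 = 36
3x = 36 + 24 = 60
x = 20
Check: sqrt(3*20 - 24) = sqrt(36) = 6 ✓

x = 20


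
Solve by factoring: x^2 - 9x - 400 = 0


We need two numbers that multiply to -400 and add to -9.
Those numbers are -25 and 16 (since (-25) * 16 = -400 and (-25) + 16 = -9).
So x^2 - 9x - 400 = (x - 25)(x + 16) = 0
Setting each factor to zero: x = 25 or x = -16

x = -16, x = 25


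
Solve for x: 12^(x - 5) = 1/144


Express both sides with the same base.
1/144 = 12^(-2)
Since the bases match, equate exponents: x - 5 = -2
So x = -2 - (-5) = 3

x = 3


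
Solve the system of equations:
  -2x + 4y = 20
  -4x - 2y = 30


Using Cramer's rule:
Determinant D = (-2)(-2) - (-4)(4) = 4 + 16 = 20
Dx = (20)(-2) - (30)(4) = -40 - 120 = -160
Dy = (-2)(30) - (-4)(20) = -60 + 80 = 20
x = Dx/D = -160/20 = -8
y = Dy/D = 20/20 = 1

x = -8, y = 1


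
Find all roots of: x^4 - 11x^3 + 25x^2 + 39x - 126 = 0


Let p(x) = x^4 - 11x^3 + 25x^2 + 39x - 126. By the rational root theorem (leading coefficient 1), any rational root is an integer divisor of 126: try ±1, ±2, ... in turn.
Test x = 1: value = -72 ≠ 0.
Test x = -1: value = -128 ≠ 0.
Test x = 2: value = -20 ≠ 0.
Test x = -2: value = 0 ✓, so (x + 2) is a factor.
Synthetic division by (x + 2): bring down 1; 1(-2) - 11 = -13; (-13)(-2) + 25 = 51; 51(-2) + 39 = -63; (-63)(-2) - 126 = 0 → quotient x^3 - 13x^2 + 51x - 63, remainder 0.
Continue with the quotient x^3 - 13x^2 + 51x - 63 (candidates must divide 63).
Test x = 3: value = 0 ✓, so (x - 3) is a factor.
Synthetic division by (x - 3): bring down 1; 1(3) - 13 = -10; (-10)(3) + 51 = 21; 21(3) - 63 = 0 → quotient x^2 - 10x + 21, remainder 0.
Solve the quadratic x^2 - 10x + 21 = 0: discriminant = (-10)^2 - 4(1)(21) = 100 - 84 = 16.
sqrt(16) = 4, so x = (10 ± 4)/2: x = 7 or x = 3.
Collecting all roots found:

x = -2, x = 3 (multiplicity 2), x = 7


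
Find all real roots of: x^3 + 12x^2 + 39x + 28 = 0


Let p(x) = x^3 + 12x^2 + 39x + 28. By the rational root theorem (leading coefficient 1), any rational root is an integer divisor of 28: try ±1, ±2, ... in turn.
Test x = 1: value = 80 ≠ 0.
Test x = -1: value = 0 ✓, so (x + 1) is a factor.
Synthetic division by (x + 1): bring down 1; 1(-1) + 12 = 11; 11(-1) + 39 = 28; 28(-1) + 28 = 0 → quotient x^2 + 11x + 28, remainder 0.
Solve the quadratic x^2 + 11x + 28 = 0: discriminant = 11^2 - 4(1)(28) = 121 - 112 = 9.
sqrt(9) = 3, so x = (-11 ± 3)/2: x = -4 or x = -7.

x = -7, x = -4, x = -1


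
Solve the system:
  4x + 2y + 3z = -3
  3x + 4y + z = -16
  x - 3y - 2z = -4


Using Cramer's rule. Expand each determinant along the first row.
D  = 4*[4*(-2) - 1*(-3)] - 2*[3*(-2) - 1*1] + 3*[3*(-3) - 4*1]
  = 4*(-5) - 2*(-7) + 3*(-13) = -45
Dx = (-3)*[4*(-2) - 1*(-3)] - 2*[(-16)*(-2) - 1*(-4)] + 3*[(-16)*(-3) - 4*(-4)]
  = (-3)*(-5) - 2*(36) + 3*(64) = 135
Dy = 4*[(-16)*(-2) - 1*(-4)] - (-3)*[3*(-2) - 1*1] + 3*[3*(-4) - (-16)*1]
  = 4*(36) - (-3)*(-7) + 3*(4) = 135
Dz = 4*[4*(-4) - (-16)*(-3)] - 2*[3*(-4) - (-16)*1] + (-3)*[3*(-3) - 4*1]
  = 4*(-64) - 2*(4) + (-3)*(-13) = -225
x = Dx/D = 135/-45 = -3, y = Dy/D = 135/-45 = -3, z = Dz/D = -225/-45 = 5
Check eq1: (4)(-3) + (2)(-3) + (3)(5) = -3 = -3 ✓
Check eq2: (3)(-3) + (4)(-3) + (1)(5) = -16 = -16 ✓
Check eq3: (1)(-3) + (-3)(-3) + (-2)(5) = -4 = -4 ✓

x = -3, y = -3, z = 5


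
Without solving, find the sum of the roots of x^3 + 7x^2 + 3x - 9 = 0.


By Vieta's formulas for x^3 + bx^2 + cx + d = 0:
  r1 + r2 + r3 = -b/a = -7
  r1*r2 + r1*r3 + r2*r3 = c/a = 3
  r1*r2*r3 = -d/a = 9


Sum = -7


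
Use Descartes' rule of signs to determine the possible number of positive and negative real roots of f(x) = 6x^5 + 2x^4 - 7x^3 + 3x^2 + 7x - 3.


Descartes' rule of signs:

For positive roots, count sign changes in f(x) = 6x^5 + 2x^4 - 7x^3 + 3x^2 + 7x - 3:
Signs of coefficients: +, +, -, +, +, -
Number of sign changes: 3
Possible positive real roots: 3, 1

For negative roots, examine f(-x) = -6x^5 + 2x^4 + 7x^3 + 3x^2 - 7x - 3:
Signs of coefficients: -, +, +, +, -, -
Number of sign changes: 2
Possible negative real roots: 2, 0

Positive roots: 3 or 1; Negative roots: 2 or 0


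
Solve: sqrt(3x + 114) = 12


Square both sides: 3x + 114 = 12^2 = 144
3x = 144 - 114 = 30
x = 10
Check: sqrt(3*10 + 114) = sqrt(144) = 12 ✓

x = 10


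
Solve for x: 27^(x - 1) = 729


Express both sides with the same base.
729 = 27^2
Since the bases match, equate exponents: x - 1 = 2
So x = 2 - (-1) = 3

x = 3


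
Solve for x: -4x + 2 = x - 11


Starting with: -4x + 2 = x - 11
Move all x terms to left: (-4 - 1)x = -11 - 2
Simplify: -5x = -13
Divide both sides by -5: x = 13/5

x = 13/5


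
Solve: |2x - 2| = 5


An absolute value equation |expr| = 5 gives two cases:
Case 1: 2x - 2 = 5
  2x = 7, so x = 7/2
Case 2: 2x - 2 = -5
  2x = -3, so x = -3/2

x = -3/2, x = 7/2


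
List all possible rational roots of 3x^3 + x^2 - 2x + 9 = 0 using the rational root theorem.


Rational root theorem: possible roots are ±p/q where:
  p divides the constant term (9): p ∈ {1, 3, 9}
  q divides the leading coefficient (3): q ∈ {1, 3}

All possible rational roots: -9, -3, -1, -1/3, 1/3, 1, 3, 9

-9, -3, -1, -1/3, 1/3, 1, 3, 9


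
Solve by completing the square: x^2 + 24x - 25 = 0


Start: x^2 + 24x - 25 = 0
Move constant: x^2 + 24x = 25
Half of 24 is 12, squared is 144
Add 144 to both sides: x^2 + 24x + 144 = 169
(x + 12)^2 = 169
x + 12 = ±13
x = -12 + 13 = 1 or x = -12 - 13 = -25

x = -25, x = 1


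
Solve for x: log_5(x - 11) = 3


Convert to exponential form: x - 11 = 5^3 = 125
x = 125 + 11 = 136
Check: log_5(136 - 11) = log_5(125) = log_5(125) = 3 ✓

x = 136


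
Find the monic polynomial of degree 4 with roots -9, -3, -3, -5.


A monic polynomial with roots -9, -3, -3, -5 is:
p(x) = (x + 9)(x + 3)(x + 3)(x + 5)
After multiplying by (x + 9): x + 9
After multiplying by (x + 3): x^2 + 12x + 27
After multiplying by (x + 3): x^3 + 15x^2 + 63x + 81
After multiplying by (x + 5): x^4 + 20x^3 + 138x^2 + 396x + 405

x^4 + 20x^3 + 138x^2 + 396x + 405


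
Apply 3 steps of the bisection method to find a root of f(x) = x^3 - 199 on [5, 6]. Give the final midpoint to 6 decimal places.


f(x) = x^3 - 199
f(5) = -74 < 0
f(6) = 17 > 0

Step 1: midpoint = (5.000000 + 6.000000)/2 = 5.500000
  f(5.500000) = -32.625000
  f(mid) < 0, so root is in [5.500000, 6.000000]

Step 2: midpoint = (5.500000 + 6.000000)/2 = 5.750000
  f(5.750000) = -8.890625
  f(mid) < 0, so root is in [5.750000, 6.000000]

Step 3: midpoint = (5.750000 + 6.000000)/2 = 5.875000
  f(5.875000) = 3.779297
  f(mid) > 0, so root is in [5.750000, 5.875000]

midpoint = 5.875000


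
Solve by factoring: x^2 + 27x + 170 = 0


We need two numbers that multiply to 170 and add to 27.
Those numbers are 10 and 17 (since 10 * 17 = 170 and 10 + 17 = 27).
So x^2 + 27x + 170 = (x + 10)(x + 17) = 0
Setting each factor to zero: x = -10 or x = -17

x = -17, x = -10


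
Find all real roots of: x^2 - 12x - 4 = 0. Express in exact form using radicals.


Using the quadratic formula: x = (-b ± sqrt(b^2 - 4ac)) / (2a)
Here a = 1, b = -12, c = -4
Discriminant = b^2 - 4ac = (-12)^2 - 4(1)(-4) = 144 + 16 = 160
Since discriminant = 160 > 0, there are two real roots.
x = (12 ± 4*sqrt(10)) / 2
Simplifying: x = 6 ± 2*sqrt(10)
Numerically: x ≈ 12.3246 or x ≈ -0.3246

x = 6 + 2*sqrt(10) or x = 6 - 2*sqrt(10)


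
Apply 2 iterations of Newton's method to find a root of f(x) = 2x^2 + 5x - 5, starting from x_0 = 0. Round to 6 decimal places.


Newton's method: x_(n+1) = x_n - f(x_n)/f'(x_n)
f(x) = 2x^2 + 5x - 5
f'(x) = 4x + 5

Iteration 1:
  f(0.000000) = -5.000000
  f'(0.000000) = 5.000000
  x_1 = 0.000000 - (-5.000000)/(5.000000) = 1.000000

Iteration 2:
  f(1.000000) = 2.000000
  f'(1.000000) = 9.000000
  x_2 = 1.000000 - (2.000000)/(9.000000) = 0.777778

x_2 = 0.777778


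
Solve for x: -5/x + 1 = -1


Subtract 1 from both sides: -5/x = -2
Multiply both sides by x: -5 = -2 * x
Divide by -2: x = 5/2

x = 5/2


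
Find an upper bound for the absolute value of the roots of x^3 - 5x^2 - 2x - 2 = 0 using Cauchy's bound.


Cauchy's bound: all roots r satisfy |r| <= 1 + max(|a_i/a_n|) for i = 0,...,n-1
where a_n is the leading coefficient.

Coefficients: [1, -5, -2, -2]
Leading coefficient a_n = 1
Ratios |a_i/a_n|: 5, 2, 2
Maximum ratio: 5
Cauchy's bound: |r| <= 1 + 5 = 6

Upper bound = 6


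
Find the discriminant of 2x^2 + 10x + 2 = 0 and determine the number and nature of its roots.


For ax^2 + bx + c = 0, discriminant D = b^2 - 4ac
Here a = 2, b = 10, c = 2
D = (10)^2 - 4(2)(2) = 100 - 16 = 84

D = 84 > 0 but not a perfect square
The equation has 2 distinct real irrational roots.

Discriminant = 84, 2 distinct real irrational roots


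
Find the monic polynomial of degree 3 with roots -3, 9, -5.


A monic polynomial with roots -3, 9, -5 is:
p(x) = (x + 3)(x - 9)(x + 5)
After multiplying by (x + 3): x + 3
After multiplying by (x - 9): x^2 - 6x - 27
After multiplying by (x + 5): x^3 - x^2 - 57x - 135

x^3 - x^2 - 57x - 135


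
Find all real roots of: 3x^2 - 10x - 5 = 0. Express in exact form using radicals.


Using the quadratic formula: x = (-b ± sqrt(b^2 - 4ac)) / (2a)
Here a = 3, b = -10, c = -5
Discriminant = b^2 - 4ac = (-10)^2 - 4(3)(-5) = 100 + 60 = 160
Since discriminant = 160 > 0, there are two real roots.
x = (10 ± 4*sqrt(10)) / 6
Simplifying: x = (5 ± 2*sqrt(10)) / 3
Numerically: x ≈ 3.7749 or x ≈ -0.4415

x = (5 + 2*sqrt(10)) / 3 or x = (5 - 2*sqrt(10)) / 3


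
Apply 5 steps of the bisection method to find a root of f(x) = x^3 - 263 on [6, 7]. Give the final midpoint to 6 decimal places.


f(x) = x^3 - 263
f(6) = -47 < 0
f(7) = 80 > 0

Step 1: midpoint = (6.000000 + 7.000000)/2 = 6.500000
  f(6.500000) = 11.625000
  f(mid) > 0, so root is in [6.000000, 6.500000]

Step 2: midpoint = (6.000000 + 6.500000)/2 = 6.250000
  f(6.250000) = -18.859375
  f(mid) < 0, so root is in [6.250000, 6.500000]

Step 3: midpoint = (6.250000 + 6.500000)/2 = 6.375000
  f(6.375000) = -3.916016
  f(mid) < 0, so root is in [6.375000, 6.500000]

Step 4: midpoint = (6.375000 + 6.500000)/2 = 6.437500
  f(6.437500) = 3.779053
  f(mid) > 0, so root is in [6.375000, 6.437500]

Step 5: midpoint = (6.375000 + 6.437500)/2 = 6.406250
  f(6.406250) = -0.087250
  f(mid) < 0, so root is in [6.406250, 6.437500]

midpoint = 6.406250


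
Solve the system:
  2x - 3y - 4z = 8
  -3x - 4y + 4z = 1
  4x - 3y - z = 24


Using Cramer's rule. Expand each determinant along the first row.
D  = 2*[(-4)*(-1) - 4*(-3)] - (-3)*[(-3)*(-1) - 4*4] + (-4)*[(-3)*(-3) - (-4)*4]
  = 2*(16) - (-3)*(-13) + (-4)*(25) = -107
Dx = 8*[(-4)*(-1) - 4*(-3)] - (-3)*[1*(-1) - 4*24] + (-4)*[1*(-3) - (-4)*24]
  = 8*(16) - (-3)*(-97) + (-4)*(93) = -535
Dy = 2*[1*(-1) - 4*24] - 8*[(-3)*(-1) - 4*4] + (-4)*[(-3)*24 - 1*4]
  = 2*(-97) - 8*(-13) + (-4)*(-76) = 214
Dz = 2*[(-4)*24 - 1*(-3)] - (-3)*[(-3)*24 - 1*4] + 8*[(-3)*(-3) - (-4)*4]
  = 2*(-93) - (-3)*(-76) + 8*(25) = -214
x = Dx/D = -535/-107 = 5, y = Dy/D = 214/-107 = -2, z = Dz/D = -214/-107 = 2
Check eq1: (2)(5) + (-3)(-2) + (-4)(2) = 8 = 8 ✓
Check eq2: (-3)(5) + (-4)(-2) + (4)(2) = 1 = 1 ✓
Check eq3: (4)(5) + (-3)(-2) + (-1)(2) = 24 = 24 ✓

x = 5, y = -2, z = 2


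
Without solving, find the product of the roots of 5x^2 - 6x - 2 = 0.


By Vieta's formulas for ax^2 + bx + c = 0:
  Sum of roots = -b/a
  Product of roots = c/a

Here a = 5, b = -6, c = -2
Sum = -(-6)/5 = 6/5
Product = -2/5 = -2/5

Product = -2/5


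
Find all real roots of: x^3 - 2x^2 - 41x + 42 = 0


Let p(x) = x^3 - 2x^2 - 41x + 42. By the rational root theorem (leading coefficient 1), any rational root is an integer divisor of 42: try ±1, ±2, ... in turn.
Test x = 1: value = 0 ✓, so (x - 1) is a factor.
Synthetic division by (x - 1): bring down 1; 1(1) - 2 = -1; (-1)(1) - 41 = -42; (-42)(1) + 42 = 0 → quotient x^2 - x - 42, remainder 0.
Solve the quadratic x^2 - x - 42 = 0: discriminant = (-1)^2 - 4(1)(-42) = 1 + 168 = 169.
sqrt(169) = 13, so x = (1 ± 13)/2: x = 7 or x = -6.

x = -6, x = 1, x = 7


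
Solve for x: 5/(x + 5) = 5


Multiply both sides by (x + 5): 5 = 5(x + 5)
Distribute: 5 = 5x + 25
5x = 5 - 25 = -20
x = -4

x = -4


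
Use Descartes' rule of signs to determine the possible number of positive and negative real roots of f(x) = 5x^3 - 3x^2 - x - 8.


Descartes' rule of signs:

For positive roots, count sign changes in f(x) = 5x^3 - 3x^2 - x - 8:
Signs of coefficients: +, -, -, -
Number of sign changes: 1
Possible positive real roots: 1

For negative roots, examine f(-x) = -5x^3 - 3x^2 + x - 8:
Signs of coefficients: -, -, +, -
Number of sign changes: 2
Possible negative real roots: 2, 0

Positive roots: 1; Negative roots: 2 or 0


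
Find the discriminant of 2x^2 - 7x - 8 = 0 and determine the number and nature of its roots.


For ax^2 + bx + c = 0, discriminant D = b^2 - 4ac
Here a = 2, b = -7, c = -8
D = (-7)^2 - 4(2)(-8) = 49 + 64 = 113

D = 113 > 0 but not a perfect square
The equation has 2 distinct real irrational roots.

Discriminant = 113, 2 distinct real irrational roots


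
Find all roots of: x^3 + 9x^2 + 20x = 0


The constant term is 0, so x = 0 is a root. Factor out x:
  x^2 + 9x + 20 = 0
Solve the quadratic x^2 + 9x + 20 = 0: discriminant = 9^2 - 4(1)(20) = 81 - 80 = 1.
sqrt(1) = 1, so x = (-9 ± 1)/2: x = -4 or x = -5.
Collecting all roots found:

x = -5, x = -4, x = 0


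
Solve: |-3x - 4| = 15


An absolute value equation |expr| = 15 gives two cases:
Case 1: -3x - 4 = 15
  -3x = 19, so x = -19/3
Case 2: -3x - 4 = -15
  -3x = -11, so x = 11/3

x = -19/3, x = 11/3


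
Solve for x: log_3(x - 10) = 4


Convert to exponential form: x - 10 = 3^4 = 81
x = 81 + 10 = 91
Check: log_3(91 - 10) = log_3(81) = log_3(81) = 4 ✓

x = 91


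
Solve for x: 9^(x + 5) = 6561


Express both sides with the same base.
6561 = 9^4
Since the bases match, equate exponents: x + 5 = 4
So x = 4 - (5) = -1

x = -1


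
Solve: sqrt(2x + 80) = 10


Square both sides: 2x + 80 = 10^2 = 100
2x = 100 - 80 = 20
x = 10
Check: sqrt(2*10 + 80) = sqrt(100) = 10 ✓

x = 10


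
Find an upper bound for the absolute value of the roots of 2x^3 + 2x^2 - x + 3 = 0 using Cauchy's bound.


Cauchy's bound: all roots r satisfy |r| <= 1 + max(|a_i/a_n|) for i = 0,...,n-1
where a_n is the leading coefficient.

Coefficients: [2, 2, -1, 3]
Leading coefficient a_n = 2
Ratios |a_i/a_n|: 1, 1/2, 3/2
Maximum ratio: 3/2
Cauchy's bound: |r| <= 1 + 3/2 = 5/2

Upper bound = 5/2


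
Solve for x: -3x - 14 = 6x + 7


Starting with: -3x - 14 = 6x + 7
Move all x terms to left: (-3 - 6)x = 7 + 14
Simplify: -9x = 21
Divide both sides by -9: x = -7/3

x = -7/3


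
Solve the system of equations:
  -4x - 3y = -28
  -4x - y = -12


Using Cramer's rule:
Determinant D = (-4)(-1) - (-4)(-3) = 4 - 12 = -8
Dx = (-28)(-1) - (-12)(-3) = 28 - 36 = -8
Dy = (-4)(-12) - (-4)(-28) = 48 - 112 = -64
x = Dx/D = -8/-8 = 1
y = Dy/D = -64/-8 = 8

x = 1, y = 8


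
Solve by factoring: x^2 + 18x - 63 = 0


We need two numbers that multiply to -63 and add to 18.
Those numbers are 21 and -3 (since 21 * (-3) = -63 and 21 + (-3) = 18).
So x^2 + 18x - 63 = (x + 21)(x - 3) = 0
Setting each factor to zero: x = -21 or x = 3

x = -21, x = 3


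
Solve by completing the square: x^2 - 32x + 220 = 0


Start: x^2 - 32x + 220 = 0
Move constant: x^2 - 32x = -220
Half of -32 is -16, squared is 256
Add 256 to both sides: x^2 - 32x + 256 = 36
(x - 16)^2 = 36
x - 16 = ±6
x = 16 + 6 = 22 or x = 16 - 6 = 10

x = 10, x = 22


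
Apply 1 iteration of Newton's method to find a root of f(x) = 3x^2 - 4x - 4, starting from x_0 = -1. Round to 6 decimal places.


Newton's method: x_(n+1) = x_n - f(x_n)/f'(x_n)
f(x) = 3x^2 - 4x - 4
f'(x) = 6x - 4

Iteration 1:
  f(-1.000000) = 3.000000
  f'(-1.000000) = -10.000000
  x_1 = -1.000000 - (3.000000)/(-10.000000) = -0.700000

x_1 = -0.700000


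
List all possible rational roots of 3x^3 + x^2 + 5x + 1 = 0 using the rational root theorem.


Rational root theorem: possible roots are ±p/q where:
  p divides the constant term (1): p ∈ {1}
  q divides the leading coefficient (3): q ∈ {1, 3}

All possible rational roots: -1, -1/3, 1/3, 1

-1, -1/3, 1/3, 1


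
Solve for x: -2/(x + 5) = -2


Multiply both sides by (x + 5): -2 = -2(x + 5)
Distribute: -2 = -2x - 10
-2x = -2 + 10 = 8
x = -4

x = -4


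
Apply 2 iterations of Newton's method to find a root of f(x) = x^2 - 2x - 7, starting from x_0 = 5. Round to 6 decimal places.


Newton's method: x_(n+1) = x_n - f(x_n)/f'(x_n)
f(x) = x^2 - 2x - 7
f'(x) = 2x - 2

Iteration 1:
  f(5.000000) = 8.000000
  f'(5.000000) = 8.000000
  x_1 = 5.000000 - (8.000000)/(8.000000) = 4.000000

Iteration 2:
  f(4.000000) = 1.000000
  f'(4.000000) = 6.000000
  x_2 = 4.000000 - (1.000000)/(6.000000) = 3.833333

x_2 = 3.833333
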